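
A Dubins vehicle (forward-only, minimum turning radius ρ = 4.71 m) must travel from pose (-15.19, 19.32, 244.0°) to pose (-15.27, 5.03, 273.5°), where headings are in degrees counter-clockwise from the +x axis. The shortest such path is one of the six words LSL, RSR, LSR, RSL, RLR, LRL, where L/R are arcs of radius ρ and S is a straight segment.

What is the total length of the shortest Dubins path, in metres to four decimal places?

14.3691 m

Let ψ = atan2(Δy, Δx) = atan2(-14.29, -0.08) = -90.3208° be the start→goal bearing.
Normalize: d = |goal − start| / ρ = 14.290224/4.71 = 3.034018, α = (θ_start − ψ) mod 360° = 334.3208° = 5.834998 rad, β = (θ_goal − ψ) mod 360° = 3.8208° = 0.066685 rad.
Common terms: sin α = -0.433333, cos α = 0.901234, sin β = 0.066635, cos β = 0.997777, cos(α−β) = 0.870356, d² = 9.205264. Work in radians in the unit-radius frame; every candidate has L = ρ·(t + p + q).
LSL: p² = 2 + d² − 2cos(α−β) + 2d(sin α − sin β) = 6.430729; p = √p² = 2.535888; φ = atan2(cos β − cos α, d + sin α − sin β) = 0.038080 rad; t = (φ − α) mod 2π = 0.486267 rad, q = (β − φ) mod 2π = 0.028605 rad → L = 4.71·(0.486267 + 2.535888 + 0.028605) = 4.71·3.050760 = 14.369081 m
RSR: p² = 2 + d² − 2cos(α−β) + 2d(sin β − sin α) = 12.498376; p = √p² = 3.535304; φ = atan2(cos α − cos β, d − sin α + sin β) = -0.027312 rad; t = (α − φ) mod 2π = 5.862310 rad, q = (φ − β) mod 2π = 6.189189 rad → L = 4.71·(5.862310 + 3.535304 + 6.189189) = 4.71·15.586803 = 73.413841 m
LSR: p² = d² − 2 + 2cos(α−β) + 2d(sin α + sin β) = 6.720844; p = √p² = 2.592459; φ = atan2(−cos α − cos β, d + sin α + sin β) − atan2(−2, p) = 0.038396 rad; t = (φ − α) mod 2π = 0.486583 rad, q = (φ − β) mod 2π = 6.254896 rad → L = 4.71·(0.486583 + 2.592459 + 6.254896) = 4.71·9.333938 = 43.962848 m
RSL: p² = d² − 2 + 2cos(α−β) − 2d(sin α + sin β) = 11.171107; p = √p² = 3.342321; φ = atan2(cos α + cos β, d − sin α − sin β) − atan2(2, p) = -0.029951 rad; t = (α − φ) mod 2π = 5.864949 rad, q = (β − φ) mod 2π = 0.096636 rad → L = 4.71·(5.864949 + 3.342321 + 0.096636) = 4.71·9.303906 = 43.821396 m
RLR: c = (6 − d² + 2cos(α−β) + 2d(sin α − sin β))/8 = -0.562297; p = 2π − arccos c = 4.115228 rad; φ = atan2(cos α − cos β, d − sin α + sin β) = -0.027312 rad; t = (α − φ + p/2) mod 2π = 1.636738 rad, q = (α − β − t + p) mod 2π = 1.963617 rad → L = 4.71·(1.636738 + 4.115228 + 1.963617) = 4.71·7.715584 = 36.340400 m
LRL: c = (6 − d² + 2cos(α−β) − 2d(sin α − sin β))/8 = 0.196159; p = 2π − arccos c = 4.909828 rad; φ = atan2(cos β − cos α, d + sin α − sin β) = 0.038080 rad; t = (φ − α + p/2) mod 2π = 2.941181 rad, q = (β − α − t + p) mod 2π = 2.483519 rad → L = 4.71·(2.941181 + 4.909828 + 2.483519) = 4.71·10.334528 = 48.675629 m
Shortest: LSL with L = 14.369081 m ≈ 14.3691 m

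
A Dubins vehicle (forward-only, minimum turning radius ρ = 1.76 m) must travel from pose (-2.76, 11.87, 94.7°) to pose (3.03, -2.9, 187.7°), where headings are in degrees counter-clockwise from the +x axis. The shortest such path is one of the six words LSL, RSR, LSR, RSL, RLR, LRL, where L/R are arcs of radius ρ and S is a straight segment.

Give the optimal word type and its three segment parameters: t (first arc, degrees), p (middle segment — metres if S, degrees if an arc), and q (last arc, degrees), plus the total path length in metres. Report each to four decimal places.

Let ψ = atan2(Δy, Δx) = atan2(-14.77, 5.79) = -68.5943° be the start→goal bearing.
Normalize: d = |goal − start| / ρ = 15.864331/1.76 = 9.013824, α = (θ_start − ψ) mod 360° = 163.2943° = 2.850023 rad, β = (θ_goal − ψ) mod 360° = 256.2943° = 4.473179 rad.
Common terms: sin α = 0.287456, cos α = -0.957794, sin β = -0.971525, cos β = -0.236935, cos(α−β) = -0.052336, d² = 81.249032. Work in radians in the unit-radius frame; every candidate has L = ρ·(t + p + q).
LSL: p² = 2 + d² − 2cos(α−β) + 2d(sin α − sin β) = 106.050181; p = √p² = 10.298067; φ = atan2(cos β − cos α, d + sin α − sin β) = 0.070057 rad; t = (φ − α) mod 2π = 3.503219 rad, q = (β − φ) mod 2π = 4.403122 rad → L = 1.76·(3.503219 + 10.298067 + 4.403122) = 1.76·18.204408 = 32.039759 m
RSR: p² = 2 + d² − 2cos(α−β) + 2d(sin β − sin α) = 60.657225; p = √p² = 7.788275; φ = atan2(cos α − cos β, d − sin α + sin β) = -0.092690 rad; t = (α − φ) mod 2π = 2.942712 rad, q = (φ − β) mod 2π = 1.717317 rad → L = 1.76·(2.942712 + 7.788275 + 1.717317) = 1.76·12.448304 = 21.909015 m
LSR: p² = d² − 2 + 2cos(α−β) + 2d(sin α + sin β) = 66.812197; p = √p² = 8.173873; φ = atan2(−cos α − cos β, d + sin α + sin β) − atan2(−2, p) = 0.382425 rad; t = (φ − α) mod 2π = 3.815587 rad, q = (φ − β) mod 2π = 2.192431 rad → L = 1.76·(3.815587 + 8.173873 + 2.192431) = 1.76·14.181891 = 24.960128 m
RSL: p² = d² − 2 + 2cos(α−β) − 2d(sin α + sin β) = 91.476522; p = √p² = 9.564336; φ = atan2(cos α + cos β, d − sin α − sin β) − atan2(2, p) = -0.328717 rad; t = (α − φ) mod 2π = 3.178740 rad, q = (β − φ) mod 2π = 4.801896 rad → L = 1.76·(3.178740 + 9.564336 + 4.801896) = 1.76·17.544972 = 30.879150 m
RLR: c = (6 − d² + 2cos(α−β) + 2d(sin α − sin β))/8 = -6.582153, |c| > 1 → infeasible
LRL: c = (6 − d² + 2cos(α−β) − 2d(sin α − sin β))/8 = -12.256273, |c| > 1 → infeasible
Shortest: RSR with L = 21.909015 m ≈ 21.9090 m
Convert RSR to answer units (arcs ×180/π): t = 2.942712·180/π = 168.6050°, p = ρ·p = 1.76·7.788275 = 13.7074 m, q = 1.717317·180/π = 98.3950°, L = 21.9090 m.

RSR: t = 168.6050°, p = 13.7074 m, q = 98.3950°, L = 21.9090 m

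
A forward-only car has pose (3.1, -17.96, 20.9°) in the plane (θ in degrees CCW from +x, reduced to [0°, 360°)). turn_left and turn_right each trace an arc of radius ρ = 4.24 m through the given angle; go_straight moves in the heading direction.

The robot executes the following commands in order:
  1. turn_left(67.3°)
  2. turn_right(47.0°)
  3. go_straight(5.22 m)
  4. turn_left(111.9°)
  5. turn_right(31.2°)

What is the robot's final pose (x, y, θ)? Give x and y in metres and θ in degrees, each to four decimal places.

(8.6422, 0.8754, 121.9000°)

set_pose: (x, y, θ) = (3.1000, -17.9600, 20.9000°), ρ = 4.24
turn_left(67.3°): centre at ρ to the left, rotate +67.3° → (5.8253, -14.1322, 88.2000°)
turn_right(47.0°): centre at ρ to the right, rotate −47.0° → (7.2704, -11.0751, 41.2000°)
go_straight(5.22): x += 5.22·cos θ, y += 5.22·sin θ → (11.1980, -7.6367, 41.2000°)
turn_left(111.9°): centre at ρ to the left, rotate +111.9° → (10.3235, -0.6653, 153.1000°)
turn_right(31.2°): centre at ρ to the right, rotate −31.2° → (8.6422, 0.8754, 121.9000°)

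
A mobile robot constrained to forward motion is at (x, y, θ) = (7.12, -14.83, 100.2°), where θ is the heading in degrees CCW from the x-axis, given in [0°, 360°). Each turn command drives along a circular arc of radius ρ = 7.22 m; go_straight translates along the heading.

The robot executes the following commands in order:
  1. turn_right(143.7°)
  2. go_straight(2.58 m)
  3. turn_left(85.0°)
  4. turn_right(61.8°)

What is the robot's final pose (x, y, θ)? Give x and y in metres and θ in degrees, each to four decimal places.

(38.1103, -8.8964, 339.7000°)

set_pose: (x, y, θ) = (7.1200, -14.8300, 100.2000°), ρ = 7.22
turn_right(143.7°): centre at ρ to the right, rotate −143.7° → (19.1958, -8.3142, -43.5000° ≡ 316.5000°)
go_straight(2.58): x += 2.58·cos θ, y += 2.58·sin θ → (21.0673, -10.0902, 316.5000°)
turn_left(85.0°): centre at ρ to the left, rotate +85.0° → (30.8213, -10.2605, 401.5000° ≡ 41.5000°)
turn_right(61.8°): centre at ρ to the right, rotate −61.8° → (38.1103, -8.8964, -20.3000° ≡ 339.7000°)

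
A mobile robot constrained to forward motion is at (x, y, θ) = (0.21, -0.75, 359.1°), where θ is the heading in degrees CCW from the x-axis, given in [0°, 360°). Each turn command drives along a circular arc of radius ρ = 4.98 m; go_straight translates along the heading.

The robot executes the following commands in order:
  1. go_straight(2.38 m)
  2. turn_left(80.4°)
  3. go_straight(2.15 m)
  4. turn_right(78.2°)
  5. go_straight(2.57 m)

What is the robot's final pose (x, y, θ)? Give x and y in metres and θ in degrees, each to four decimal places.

set_pose: (x, y, θ) = (0.2100, -0.7500, 359.1000°), ρ = 4.98
go_straight(2.38): x += 2.38·cos θ, y += 2.38·sin θ → (2.5897, -0.7874, 359.1000°)
turn_left(80.4°): centre at ρ to the left, rotate +80.4° → (7.5645, 3.2845, 439.5000° ≡ 79.5000°)
go_straight(2.15): x += 2.15·cos θ, y += 2.15·sin θ → (7.9563, 5.3985, 79.5000°)
turn_right(78.2°): centre at ρ to the right, rotate −78.2° → (12.7400, 9.4697, 1.3000°)
go_straight(2.57): x += 2.57·cos θ, y += 2.57·sin θ → (15.3093, 9.5280, 1.3000°)

(15.3093, 9.5280, 1.3000°)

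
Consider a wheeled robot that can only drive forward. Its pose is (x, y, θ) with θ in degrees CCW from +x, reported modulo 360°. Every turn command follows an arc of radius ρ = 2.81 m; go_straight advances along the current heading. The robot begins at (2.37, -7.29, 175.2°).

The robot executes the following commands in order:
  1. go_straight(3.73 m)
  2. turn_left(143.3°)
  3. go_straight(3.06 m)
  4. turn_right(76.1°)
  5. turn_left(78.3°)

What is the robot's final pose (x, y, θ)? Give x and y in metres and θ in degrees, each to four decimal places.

set_pose: (x, y, θ) = (2.3700, -7.2900, 175.2000°), ρ = 2.81
go_straight(3.73): x += 3.73·cos θ, y += 3.73·sin θ → (-1.3469, -6.9779, 175.2000°)
turn_left(143.3°): centre at ρ to the left, rotate +143.3° → (-3.4440, -11.8826, 318.5000°)
go_straight(3.06): x += 3.06·cos θ, y += 3.06·sin θ → (-1.1522, -13.9102, 318.5000°)
turn_right(76.1°): centre at ρ to the right, rotate −76.1° → (-0.5239, -17.3166, 242.4000°)
turn_left(78.3°): centre at ρ to the left, rotate +78.3° → (0.1865, -20.7930, 320.7000°)

(0.1865, -20.7930, 320.7000°)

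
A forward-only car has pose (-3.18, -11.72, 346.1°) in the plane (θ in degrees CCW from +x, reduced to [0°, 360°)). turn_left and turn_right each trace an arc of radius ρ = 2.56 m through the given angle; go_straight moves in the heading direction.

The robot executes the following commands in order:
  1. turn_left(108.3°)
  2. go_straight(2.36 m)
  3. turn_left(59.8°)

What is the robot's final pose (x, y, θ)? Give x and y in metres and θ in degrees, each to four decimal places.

set_pose: (x, y, θ) = (-3.1800, -11.7200, 346.1000°), ρ = 2.56
turn_left(108.3°): centre at ρ to the left, rotate +108.3° → (-0.0126, -9.0386, 454.4000° ≡ 94.4000°)
go_straight(2.36): x += 2.36·cos θ, y += 2.36·sin θ → (-0.1936, -6.6855, 94.4000°)
turn_left(59.8°): centre at ρ to the left, rotate +59.8° → (-1.6319, -4.5771, 154.2000°)

(-1.6319, -4.5771, 154.2000°)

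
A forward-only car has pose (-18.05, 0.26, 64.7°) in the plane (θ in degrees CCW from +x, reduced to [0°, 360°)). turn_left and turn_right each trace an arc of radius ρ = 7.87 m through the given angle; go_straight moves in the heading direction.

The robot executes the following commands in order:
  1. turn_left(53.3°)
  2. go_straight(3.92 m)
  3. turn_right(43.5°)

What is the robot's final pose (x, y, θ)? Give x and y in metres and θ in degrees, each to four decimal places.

(-20.6916, 16.5771, 74.5000°)

set_pose: (x, y, θ) = (-18.0500, 0.2600, 64.7000°), ρ = 7.87
turn_left(53.3°): centre at ρ to the left, rotate +53.3° → (-18.2163, 7.3180, 118.0000°)
go_straight(3.92): x += 3.92·cos θ, y += 3.92·sin θ → (-20.0567, 10.7792, 118.0000°)
turn_right(43.5°): centre at ρ to the right, rotate −43.5° → (-20.6916, 16.5771, 74.5000°)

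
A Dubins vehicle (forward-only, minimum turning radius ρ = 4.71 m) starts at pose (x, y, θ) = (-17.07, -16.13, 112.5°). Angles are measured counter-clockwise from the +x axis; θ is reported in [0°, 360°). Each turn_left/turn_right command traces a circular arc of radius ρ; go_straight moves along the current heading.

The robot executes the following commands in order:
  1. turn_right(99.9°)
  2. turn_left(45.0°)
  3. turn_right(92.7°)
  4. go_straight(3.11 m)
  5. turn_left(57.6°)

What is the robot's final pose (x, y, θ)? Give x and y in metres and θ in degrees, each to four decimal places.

set_pose: (x, y, θ) = (-17.0700, -16.1300, 112.5000°), ρ = 4.71
turn_right(99.9°): centre at ρ to the right, rotate −99.9° → (-13.7460, -9.7310, 12.6000°)
turn_left(45.0°): centre at ρ to the left, rotate +45.0° → (-10.7967, -7.6582, 57.6000°)
turn_right(92.7°): centre at ρ to the right, rotate −92.7° → (-4.1116, -6.3284, -35.1000° ≡ 324.9000°)
go_straight(3.11): x += 3.11·cos θ, y += 3.11·sin θ → (-1.5671, -8.1167, 324.9000°)
turn_left(57.6°): centre at ρ to the left, rotate +57.6° → (2.9436, -8.6147, 382.5000° ≡ 22.5000°)

(2.9436, -8.6147, 22.5000°)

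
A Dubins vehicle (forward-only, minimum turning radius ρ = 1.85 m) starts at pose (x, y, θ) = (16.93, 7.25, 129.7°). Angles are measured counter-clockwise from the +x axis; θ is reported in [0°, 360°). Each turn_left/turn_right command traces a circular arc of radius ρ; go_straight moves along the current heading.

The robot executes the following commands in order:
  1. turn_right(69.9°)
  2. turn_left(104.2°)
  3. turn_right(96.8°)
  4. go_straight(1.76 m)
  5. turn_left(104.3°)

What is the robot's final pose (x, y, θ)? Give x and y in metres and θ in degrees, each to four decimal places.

(13.7200, 18.7355, 171.5000°)

set_pose: (x, y, θ) = (16.9300, 7.2500, 129.7000°), ρ = 1.85
turn_right(69.9°): centre at ρ to the right, rotate −69.9° → (16.7545, 9.3623, 59.8000°)
turn_left(104.2°): centre at ρ to the left, rotate +104.2° → (15.6655, 12.0712, 164.0000°)
turn_right(96.8°): centre at ρ to the right, rotate −96.8° → (14.4700, 14.5665, 67.2000°)
go_straight(1.76): x += 1.76·cos θ, y += 1.76·sin θ → (15.1520, 16.1889, 67.2000°)
turn_left(104.3°): centre at ρ to the left, rotate +104.3° → (13.7200, 18.7355, 171.5000°)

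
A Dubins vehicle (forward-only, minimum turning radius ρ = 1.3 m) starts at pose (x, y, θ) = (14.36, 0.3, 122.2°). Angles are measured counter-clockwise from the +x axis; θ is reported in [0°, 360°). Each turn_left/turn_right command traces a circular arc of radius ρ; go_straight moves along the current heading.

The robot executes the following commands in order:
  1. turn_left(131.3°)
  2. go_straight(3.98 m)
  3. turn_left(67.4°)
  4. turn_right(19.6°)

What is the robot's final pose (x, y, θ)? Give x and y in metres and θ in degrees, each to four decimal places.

(11.6006, -5.5512, 301.3000°)

set_pose: (x, y, θ) = (14.3600, 0.3000, 122.2000°), ρ = 1.3
turn_left(131.3°): centre at ρ to the left, rotate +131.3° → (12.0135, -0.0235, 253.5000°)
go_straight(3.98): x += 3.98·cos θ, y += 3.98·sin θ → (10.8831, -3.8396, 253.5000°)
turn_left(67.4°): centre at ρ to the left, rotate +67.4° → (11.3097, -5.2177, 320.9000°)
turn_right(19.6°): centre at ρ to the right, rotate −19.6° → (11.6006, -5.5512, 301.3000°)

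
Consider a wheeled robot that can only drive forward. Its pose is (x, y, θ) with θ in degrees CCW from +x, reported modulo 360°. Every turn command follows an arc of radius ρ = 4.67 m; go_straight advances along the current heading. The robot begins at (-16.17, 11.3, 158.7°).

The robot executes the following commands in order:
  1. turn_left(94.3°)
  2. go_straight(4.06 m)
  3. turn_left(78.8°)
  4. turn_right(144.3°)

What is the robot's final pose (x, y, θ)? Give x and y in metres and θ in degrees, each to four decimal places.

(-22.8575, -9.7950, 187.5000°)

set_pose: (x, y, θ) = (-16.1700, 11.3000, 158.7000°), ρ = 4.67
turn_left(94.3°): centre at ρ to the left, rotate +94.3° → (-22.3323, 8.3144, 253.0000°)
go_straight(4.06): x += 4.06·cos θ, y += 4.06·sin θ → (-23.5194, 4.4318, 253.0000°)
turn_left(78.8°): centre at ρ to the left, rotate +78.8° → (-21.2602, -1.0493, 331.8000°)
turn_right(144.3°): centre at ρ to the right, rotate −144.3° → (-22.8575, -9.7950, 187.5000°)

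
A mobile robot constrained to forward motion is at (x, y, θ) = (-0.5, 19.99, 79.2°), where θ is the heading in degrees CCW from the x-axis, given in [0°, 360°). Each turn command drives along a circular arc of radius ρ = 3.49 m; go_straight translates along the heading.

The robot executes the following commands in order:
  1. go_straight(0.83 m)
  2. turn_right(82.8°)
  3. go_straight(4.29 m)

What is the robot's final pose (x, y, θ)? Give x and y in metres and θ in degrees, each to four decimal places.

set_pose: (x, y, θ) = (-0.5000, 19.9900, 79.2000°), ρ = 3.49
go_straight(0.83): x += 0.83·cos θ, y += 0.83·sin θ → (-0.3445, 20.8053, 79.2000°)
turn_right(82.8°): centre at ρ to the right, rotate −82.8° → (3.3028, 23.6345, -3.6000° ≡ 356.4000°)
go_straight(4.29): x += 4.29·cos θ, y += 4.29·sin θ → (7.5844, 23.3651, 356.4000°)

(7.5844, 23.3651, 356.4000°)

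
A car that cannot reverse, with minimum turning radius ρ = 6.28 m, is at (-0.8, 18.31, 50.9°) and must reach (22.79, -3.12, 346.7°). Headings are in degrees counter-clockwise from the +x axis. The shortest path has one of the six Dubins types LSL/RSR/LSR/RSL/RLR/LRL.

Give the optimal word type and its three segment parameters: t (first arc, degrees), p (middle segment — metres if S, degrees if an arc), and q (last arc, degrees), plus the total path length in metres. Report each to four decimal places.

Let ψ = atan2(Δy, Δx) = atan2(-21.43, 23.59) = -42.2531° be the start→goal bearing.
Normalize: d = |goal − start| / ρ = 31.870566/6.28 = 5.074931, α = (θ_start − ψ) mod 360° = 93.1531° = 1.625829 rad, β = (θ_goal − ψ) mod 360° = 28.9531° = 0.505327 rad.
Common terms: sin α = 0.998486, cos α = -0.055005, sin β = 0.484094, cos β = 0.875016, cos(α−β) = 0.435231, d² = 25.754924. Work in radians in the unit-radius frame; every candidate has L = ρ·(t + p + q).
LSL: p² = 2 + d² − 2cos(α−β) + 2d(sin α − sin β) = 32.105471; p = √p² = 5.666169; φ = atan2(cos β − cos α, d + sin α − sin β) = 0.164882 rad; t = (φ − α) mod 2π = 4.822238 rad, q = (β − φ) mod 2π = 0.340446 rad → L = 6.28·(4.822238 + 5.666169 + 0.340446) = 6.28·10.828853 = 68.005196 m
RSR: p² = 2 + d² − 2cos(α−β) + 2d(sin β − sin α) = 21.663453; p = √p² = 4.654401; φ = atan2(cos α − cos β, d − sin α + sin β) = -0.201169 rad; t = (α − φ) mod 2π = 1.826998 rad, q = (φ − β) mod 2π = 5.576688 rad → L = 6.28·(1.826998 + 4.654401 + 5.576688) = 6.28·12.058088 = 75.724794 m
LSR: p² = d² − 2 + 2cos(α−β) + 2d(sin α + sin β) = 39.673370; p = √p² = 6.298680; φ = atan2(−cos α − cos β, d + sin α + sin β) − atan2(−2, p) = 0.183055 rad; t = (φ − α) mod 2π = 4.840411 rad, q = (φ − β) mod 2π = 5.960912 rad → L = 6.28·(4.840411 + 6.298680 + 5.960912) = 6.28·17.100003 = 107.388021 m
RSL: p² = d² − 2 + 2cos(α−β) − 2d(sin α + sin β) = 9.577403; p = √p² = 3.094738; φ = atan2(cos α + cos β, d − sin α − sin β) − atan2(2, p) = -0.349320 rad; t = (α − φ) mod 2π = 1.975148 rad, q = (β − φ) mod 2π = 0.854647 rad → L = 6.28·(1.975148 + 3.094738 + 0.854647) = 6.28·5.924533 = 37.206069 m
RLR: c = (6 − d² + 2cos(α−β) + 2d(sin α − sin β))/8 = -1.707932, |c| > 1 → infeasible
LRL: c = (6 − d² + 2cos(α−β) − 2d(sin α − sin β))/8 = -3.013184, |c| > 1 → infeasible
Shortest: RSL with L = 37.206069 m ≈ 37.2061 m
Convert RSL to answer units (arcs ×180/π): t = 1.975148·180/π = 113.1677°, p = ρ·p = 6.28·3.094738 = 19.4350 m, q = 0.854647·180/π = 48.9677°, L = 37.2061 m.

RSL: t = 113.1677°, p = 19.4350 m, q = 48.9677°, L = 37.2061 m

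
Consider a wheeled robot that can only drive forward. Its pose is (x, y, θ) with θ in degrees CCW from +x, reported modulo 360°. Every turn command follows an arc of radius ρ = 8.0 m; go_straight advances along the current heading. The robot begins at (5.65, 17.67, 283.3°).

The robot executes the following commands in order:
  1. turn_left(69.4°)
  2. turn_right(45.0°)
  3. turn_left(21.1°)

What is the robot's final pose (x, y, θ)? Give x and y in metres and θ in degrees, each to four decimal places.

set_pose: (x, y, θ) = (5.6500, 17.6700, 283.3000°), ρ = 8.0
turn_left(69.4°): centre at ρ to the left, rotate +69.4° → (12.4189, 11.5752, 352.7000°)
turn_right(45.0°): centre at ρ to the right, rotate −45.0° → (17.7322, 8.5323, 307.7000°)
turn_left(21.1°): centre at ρ to the left, rotate +21.1° → (19.9178, 6.5816, 328.8000°)

(19.9178, 6.5816, 328.8000°)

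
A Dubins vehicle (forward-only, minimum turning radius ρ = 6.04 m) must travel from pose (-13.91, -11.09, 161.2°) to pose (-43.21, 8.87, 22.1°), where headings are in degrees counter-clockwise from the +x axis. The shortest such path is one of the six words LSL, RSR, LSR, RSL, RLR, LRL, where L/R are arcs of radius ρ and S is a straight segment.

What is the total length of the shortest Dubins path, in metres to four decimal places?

Let ψ = atan2(Δy, Δx) = atan2(19.96, -29.30) = 145.7362° be the start→goal bearing.
Normalize: d = |goal − start| / ρ = 35.452667/6.04 = 5.869647, α = (θ_start − ψ) mod 360° = 15.4638° = 0.269894 rad, β = (θ_goal − ψ) mod 360° = 236.3638° = 4.125327 rad.
Common terms: sin α = 0.266630, cos α = 0.963799, sin β = -0.832572, cos β = -0.553917, cos(α−β) = -0.755853, d² = 34.452754. Work in radians in the unit-radius frame; every candidate has L = ρ·(t + p + q).
LSL: p² = 2 + d² − 2cos(α−β) + 2d(sin α − sin β) = 50.868308; p = √p² = 7.132202; φ = atan2(cos β − cos α, d + sin α − sin β) = -0.214437 rad; t = (φ − α) mod 2π = 5.798853 rad, q = (β − φ) mod 2π = 4.339764 rad → L = 6.04·(5.798853 + 7.132202 + 4.339764) = 6.04·17.270820 = 104.315752 m
RSR: p² = 2 + d² − 2cos(α−β) + 2d(sin β − sin α) = 25.060615; p = √p² = 5.006058; φ = atan2(cos α − cos β, d − sin α + sin β) = 0.308024 rad; t = (α − φ) mod 2π = 6.245056 rad, q = (φ − β) mod 2π = 2.465882 rad → L = 6.04·(6.245056 + 5.006058 + 2.465882) = 6.04·13.716996 = 82.850656 m
LSR: p² = d² − 2 + 2cos(α−β) + 2d(sin α + sin β) = 24.297290; p = √p² = 4.929228; φ = atan2(−cos α − cos β, d + sin α + sin β) − atan2(−2, p) = 0.308319 rad; t = (φ − α) mod 2π = 0.038424 rad, q = (φ − β) mod 2π = 2.466177 rad → L = 6.04·(0.038424 + 4.929228 + 2.466177) = 6.04·7.433829 = 44.900330 m
RSL: p² = d² − 2 + 2cos(α−β) − 2d(sin α + sin β) = 37.584805; p = √p² = 6.130645; φ = atan2(cos α + cos β, d − sin α − sin β) − atan2(2, p) = -0.251740 rad; t = (α − φ) mod 2π = 0.521634 rad, q = (β − φ) mod 2π = 4.377067 rad → L = 6.04·(0.521634 + 6.130645 + 4.377067) = 6.04·11.029346 = 66.617250 m
RLR: c = (6 − d² + 2cos(α−β) + 2d(sin α − sin β))/8 = -2.132577, |c| > 1 → infeasible
LRL: c = (6 − d² + 2cos(α−β) − 2d(sin α − sin β))/8 = -5.358538, |c| > 1 → infeasible
Shortest: LSR with L = 44.900330 m ≈ 44.9003 m

44.9003 m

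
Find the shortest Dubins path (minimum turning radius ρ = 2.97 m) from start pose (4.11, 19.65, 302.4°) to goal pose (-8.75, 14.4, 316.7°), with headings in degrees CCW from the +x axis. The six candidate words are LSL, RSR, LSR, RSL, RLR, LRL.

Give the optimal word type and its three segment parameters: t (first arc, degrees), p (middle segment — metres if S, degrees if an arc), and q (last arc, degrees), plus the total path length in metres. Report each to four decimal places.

RSL: t = 156.8643°, p = 6.0087 m, q = 171.1643°, L = 23.0125 m

Let ψ = atan2(Δy, Δx) = atan2(-5.25, -12.86) = -157.7926° be the start→goal bearing.
Normalize: d = |goal − start| / ρ = 13.890360/2.97 = 4.676889, α = (θ_start − ψ) mod 360° = 100.1926° = 1.748691 rad, β = (θ_goal − ψ) mod 360° = 114.4926° = 1.998273 rad.
Common terms: sin α = 0.984218, cos α = -0.176958, sin β = 0.910015, cos β = -0.414576, cos(α−β) = 0.969016, d² = 21.873290. Work in radians in the unit-radius frame; every candidate has L = ρ·(t + p + q).
LSL: p² = 2 + d² − 2cos(α−β) + 2d(sin α − sin β) = 22.629343; p = √p² = 4.757031; φ = atan2(cos β − cos α, d + sin α − sin β) = -0.049972 rad; t = (φ − α) mod 2π = 4.484522 rad, q = (β − φ) mod 2π = 2.048245 rad → L = 2.97·(4.484522 + 4.757031 + 2.048245) = 2.97·11.289798 = 33.530701 m
RSR: p² = 2 + d² − 2cos(α−β) + 2d(sin β − sin α) = 21.241173; p = √p² = 4.608815; φ = atan2(cos α − cos β, d − sin α + sin β) = 0.051580 rad; t = (α − φ) mod 2π = 1.697111 rad, q = (φ − β) mod 2π = 4.336492 rad → L = 2.97·(1.697111 + 4.608815 + 4.336492) = 2.97·10.642418 = 31.607981 m
LSR: p² = d² − 2 + 2cos(α−β) + 2d(sin α + sin β) = 39.529556; p = √p² = 6.287253; φ = atan2(−cos α − cos β, d + sin α + sin β) − atan2(−2, p) = 0.397760 rad; t = (φ − α) mod 2π = 4.932254 rad, q = (φ − β) mod 2π = 4.682672 rad → L = 2.97·(4.932254 + 6.287253 + 4.682672) = 2.97·15.902180 = 47.229475 m
RSL: p² = d² − 2 + 2cos(α−β) − 2d(sin α + sin β) = 4.093086; p = √p² = 2.023138; φ = atan2(cos α + cos β, d − sin α − sin β) − atan2(2, p) = -0.989108 rad; t = (α − φ) mod 2π = 2.737799 rad, q = (β − φ) mod 2π = 2.987381 rad → L = 2.97·(2.737799 + 2.023138 + 2.987381) = 2.97·7.748318 = 23.012505 m
RLR: c = (6 − d² + 2cos(α−β) + 2d(sin α − sin β))/8 = -1.655147, |c| > 1 → infeasible
LRL: c = (6 − d² + 2cos(α−β) − 2d(sin α − sin β))/8 = -1.828668, |c| > 1 → infeasible
Shortest: RSL with L = 23.012505 m ≈ 23.0125 m
Convert RSL to answer units (arcs ×180/π): t = 2.737799·180/π = 156.8643°, p = ρ·p = 2.97·2.023138 = 6.0087 m, q = 2.987381·180/π = 171.1643°, L = 23.0125 m.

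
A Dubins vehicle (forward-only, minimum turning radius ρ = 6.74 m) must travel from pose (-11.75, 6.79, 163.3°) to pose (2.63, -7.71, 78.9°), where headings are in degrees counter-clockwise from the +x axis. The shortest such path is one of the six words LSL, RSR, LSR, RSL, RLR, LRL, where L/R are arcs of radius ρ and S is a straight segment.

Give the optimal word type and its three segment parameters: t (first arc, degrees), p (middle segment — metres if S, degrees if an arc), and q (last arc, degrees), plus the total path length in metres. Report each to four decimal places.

LSL: t = 161.8881°, p = 11.8179 m, q = 113.7119°, L = 44.2382 m

Let ψ = atan2(Δy, Δx) = atan2(-14.50, 14.38) = -45.2381° be the start→goal bearing.
Normalize: d = |goal − start| / ρ = 20.421420/6.74 = 3.029884, α = (θ_start − ψ) mod 360° = 208.5381° = 3.639676 rad, β = (θ_goal − ψ) mod 360° = 124.1381° = 2.166618 rad.
Common terms: sin α = -0.477743, cos α = -0.878500, sin β = 0.827688, cos β = -0.561189, cos(α−β) = 0.097583, d² = 9.180199. Work in radians in the unit-radius frame; every candidate has L = ρ·(t + p + q).
LSL: p² = 2 + d² − 2cos(α−β) + 2d(sin α − sin β) = 3.074428; p = √p² = 1.753405; φ = atan2(cos β − cos α, d + sin α − sin β) = 0.181971 rad; t = (φ − α) mod 2π = 2.825480 rad, q = (β − φ) mod 2π = 1.984647 rad → L = 6.74·(2.825480 + 1.753405 + 1.984647) = 6.74·6.563532 = 44.238206 m
RSR: p² = 2 + d² − 2cos(α−β) + 2d(sin β − sin α) = 18.895638; p = √p² = 4.346911; φ = atan2(cos α − cos β, d − sin α + sin β) = -0.073062 rad; t = (α − φ) mod 2π = 3.712738 rad, q = (φ − β) mod 2π = 4.043505 rad → L = 6.74·(3.712738 + 4.346911 + 4.043505) = 6.74·12.103155 = 81.575261 m
LSR: p² = d² − 2 + 2cos(α−β) + 2d(sin α + sin β) = 9.495951; p = √p² = 3.081550; φ = atan2(−cos α − cos β, d + sin α + sin β) − atan2(−2, p) = 0.978377 rad; t = (φ − α) mod 2π = 3.621886 rad, q = (φ − β) mod 2π = 5.094944 rad → L = 6.74·(3.621886 + 3.081550 + 5.094944) = 6.74·11.798380 = 79.521079 m
RSL: p² = d² − 2 + 2cos(α−β) − 2d(sin α + sin β) = 5.254779; p = √p² = 2.292330; φ = atan2(cos α + cos β, d − sin α − sin β) − atan2(2, p) = -1.210368 rad; t = (α − φ) mod 2π = 4.850044 rad, q = (β − φ) mod 2π = 3.376986 rad → L = 6.74·(4.850044 + 2.292330 + 3.376986) = 6.74·10.519361 = 70.900491 m
RLR: c = (6 − d² + 2cos(α−β) + 2d(sin α − sin β))/8 = -1.361955, |c| > 1 → infeasible
LRL: c = (6 − d² + 2cos(α−β) − 2d(sin α − sin β))/8 = 0.615696; p = 2π − arccos c = 5.375659 rad; φ = atan2(cos β − cos α, d + sin α − sin β) = 0.181971 rad; t = (φ − α + p/2) mod 2π = 5.513310 rad, q = (β − α − t + p) mod 2π = 4.672476 rad → L = 6.74·(5.513310 + 5.375659 + 4.672476) = 6.74·15.561445 = 104.884136 m
Shortest: LSL with L = 44.238206 m ≈ 44.2382 m
Convert LSL to answer units (arcs ×180/π): t = 2.825480·180/π = 161.8881°, p = ρ·p = 6.74·1.753405 = 11.8179 m, q = 1.984647·180/π = 113.7119°, L = 44.2382 m.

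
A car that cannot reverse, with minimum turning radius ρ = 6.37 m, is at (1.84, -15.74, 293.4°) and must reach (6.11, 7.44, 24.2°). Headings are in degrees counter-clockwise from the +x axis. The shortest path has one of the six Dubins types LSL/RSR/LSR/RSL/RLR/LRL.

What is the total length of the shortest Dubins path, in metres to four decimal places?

44.6193 m

Let ψ = atan2(Δy, Δx) = atan2(23.18, 4.27) = 79.5625° be the start→goal bearing.
Normalize: d = |goal − start| / ρ = 23.570008/6.37 = 3.700158, α = (θ_start − ψ) mod 360° = 213.8375° = 3.732168 rad, β = (θ_goal − ψ) mod 360° = 304.6375° = 5.316927 rad.
Common terms: sin α = -0.556839, cos α = -0.830620, sin β = -0.822765, cos β = 0.568382, cos(α−β) = -0.013962, d² = 13.691172. Work in radians in the unit-radius frame; every candidate has L = ρ·(t + p + q).
LSL: p² = 2 + d² − 2cos(α−β) + 2d(sin α − sin β) = 17.687031; p = √p² = 4.205595; φ = atan2(cos β − cos α, d + sin α − sin β) = 0.339115 rad; t = (φ − α) mod 2π = 2.890132 rad, q = (β − φ) mod 2π = 4.977812 rad → L = 6.37·(2.890132 + 4.205595 + 4.977812) = 6.37·12.073539 = 76.908446 m
RSR: p² = 2 + d² − 2cos(α−β) + 2d(sin β − sin α) = 13.751161; p = √p² = 3.708256; φ = atan2(cos α − cos β, d − sin α + sin β) = -0.386843 rad; t = (α − φ) mod 2π = 4.119011 rad, q = (φ − β) mod 2π = 0.579415 rad → L = 6.37·(4.119011 + 3.708256 + 0.579415) = 6.37·8.406682 = 53.550565 m
LSR: p² = d² − 2 + 2cos(α−β) + 2d(sin α + sin β) = 1.453742; p = √p² = 1.205712; φ = atan2(−cos α − cos β, d + sin α + sin β) − atan2(−2, p) = 1.140809 rad; t = (φ − α) mod 2π = 3.691826 rad, q = (φ − β) mod 2π = 2.107067 rad → L = 6.37·(3.691826 + 1.205712 + 2.107067) = 6.37·7.004605 = 44.619337 m
RSL: p² = d² − 2 + 2cos(α−β) − 2d(sin α + sin β) = 21.872752; p = √p² = 4.676831; φ = atan2(cos α + cos β, d − sin α − sin β) − atan2(2, p) = -0.455683 rad; t = (α − φ) mod 2π = 4.187851 rad, q = (β − φ) mod 2π = 5.772610 rad → L = 6.37·(4.187851 + 4.676831 + 5.772610) = 6.37·14.637292 = 93.239552 m
RLR: c = (6 − d² + 2cos(α−β) + 2d(sin α − sin β))/8 = -0.718895; p = 2π − arccos c = 3.910177 rad; φ = atan2(cos α − cos β, d − sin α + sin β) = -0.386843 rad; t = (α − φ + p/2) mod 2π = 6.074100 rad, q = (α − β − t + p) mod 2π = 2.534504 rad → L = 6.37·(6.074100 + 3.910177 + 2.534504) = 6.37·12.518781 = 79.744636 m
LRL: c = (6 − d² + 2cos(α−β) − 2d(sin α − sin β))/8 = -1.210879, |c| > 1 → infeasible
Shortest: LSR with L = 44.619337 m ≈ 44.6193 m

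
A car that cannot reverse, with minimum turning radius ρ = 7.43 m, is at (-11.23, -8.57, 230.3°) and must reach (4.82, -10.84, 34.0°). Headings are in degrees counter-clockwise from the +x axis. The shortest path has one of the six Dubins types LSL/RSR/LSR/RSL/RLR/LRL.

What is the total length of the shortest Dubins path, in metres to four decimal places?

Let ψ = atan2(Δy, Δx) = atan2(-2.27, 16.05) = -8.0501° be the start→goal bearing.
Normalize: d = |goal − start| / ρ = 16.209732/7.43 = 2.181660, α = (θ_start − ψ) mod 360° = 238.3501° = 4.159994 rad, β = (θ_goal − ψ) mod 360° = 42.0501° = 0.733913 rad.
Common terms: sin α = -0.851270, cos α = -0.524727, sin β = 0.669780, cos β = 0.742559, cos(α−β) = -0.959805, d² = 4.759639. Work in radians in the unit-radius frame; every candidate has L = ρ·(t + p + q).
LSL: p² = 2 + d² − 2cos(α−β) + 2d(sin α − sin β) = 2.042419; p = √p² = 1.429132; φ = atan2(cos β − cos α, d + sin α − sin β) = 1.090271 rad; t = (φ − α) mod 2π = 3.213462 rad, q = (β − φ) mod 2π = 5.926827 rad → L = 7.43·(3.213462 + 1.429132 + 5.926827) = 7.43·10.569421 = 78.530801 m
RSR: p² = 2 + d² − 2cos(α−β) + 2d(sin β − sin α) = 15.316081; p = √p² = 3.913576; φ = atan2(cos α − cos β, d − sin α + sin β) = -0.329762 rad; t = (α − φ) mod 2π = 4.489757 rad, q = (φ − β) mod 2π = 5.219510 rad → L = 7.43·(4.489757 + 3.913576 + 5.219510) = 7.43·13.622843 = 101.217724 m
LSR: p² = d² − 2 + 2cos(α−β) + 2d(sin α + sin β) = 0.048130; p = √p² = 0.219385; φ = atan2(−cos α − cos β, d + sin α + sin β) − atan2(−2, p) = 1.353062 rad; t = (φ − α) mod 2π = 3.476252 rad, q = (φ − β) mod 2π = 0.619149 rad → L = 7.43·(3.476252 + 0.219385 + 0.619149) = 7.43·4.314786 = 32.058857 m
RSL: p² = d² − 2 + 2cos(α−β) − 2d(sin α + sin β) = 1.631927; p = √p² = 1.277469; φ = atan2(cos α + cos β, d − sin α − sin β) − atan2(2, p) = -0.910462 rad; t = (α − φ) mod 2π = 5.070457 rad, q = (β − φ) mod 2π = 1.644376 rad → L = 7.43·(5.070457 + 1.277469 + 1.644376) = 7.43·7.992302 = 59.382800 m
RLR: c = (6 − d² + 2cos(α−β) + 2d(sin α − sin β))/8 = -0.914510; p = 2π − arccos c = 3.558094 rad; φ = atan2(cos α − cos β, d − sin α + sin β) = -0.329762 rad; t = (α − φ + p/2) mod 2π = 6.268803 rad, q = (α − β − t + p) mod 2π = 0.715372 rad → L = 7.43·(6.268803 + 3.558094 + 0.715372) = 7.43·10.542269 = 78.329057 m
LRL: c = (6 − d² + 2cos(α−β) − 2d(sin α − sin β))/8 = 0.744698; p = 2π − arccos c = 5.552471 rad; φ = atan2(cos β − cos α, d + sin α − sin β) = 1.090271 rad; t = (φ − α + p/2) mod 2π = 5.989698 rad, q = (β − α − t + p) mod 2π = 2.419877 rad → L = 7.43·(5.989698 + 5.552471 + 2.419877) = 7.43·13.962045 = 103.737997 m
Shortest: LSR with L = 32.058857 m ≈ 32.0589 m

32.0589 m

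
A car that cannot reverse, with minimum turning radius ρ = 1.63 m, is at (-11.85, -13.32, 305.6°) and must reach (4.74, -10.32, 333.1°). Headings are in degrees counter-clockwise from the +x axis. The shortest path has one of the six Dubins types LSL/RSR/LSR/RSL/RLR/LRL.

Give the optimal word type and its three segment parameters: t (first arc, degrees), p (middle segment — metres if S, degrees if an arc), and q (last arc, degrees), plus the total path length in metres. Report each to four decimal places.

LSR: t = 69.7121°, p = 14.1693 m, q = 42.2121°, L = 17.3534 m

Let ψ = atan2(Δy, Δx) = atan2(3.00, 16.59) = 10.2501° be the start→goal bearing.
Normalize: d = |goal − start| / ρ = 16.859066/1.63 = 10.342985, α = (θ_start − ψ) mod 360° = 295.3499° = 5.154828 rad, β = (θ_goal − ψ) mod 360° = 322.8499° = 5.634793 rad.
Common terms: sin α = -0.903710, cos α = 0.428145, sin β = -0.603906, cos β = 0.797056, cos(α−β) = 0.887011, d² = 106.977342. Work in radians in the unit-radius frame; every candidate has L = ρ·(t + p + q).
LSL: p² = 2 + d² − 2cos(α−β) + 2d(sin α − sin β) = 101.001571; p = √p² = 10.049954; φ = atan2(cos β − cos α, d + sin α − sin β) = 0.036716 rad; t = (φ − α) mod 2π = 1.165074 rad, q = (β − φ) mod 2π = 5.598077 rad → L = 1.63·(1.165074 + 10.049954 + 5.598077) = 1.63·16.813105 = 27.405361 m
RSR: p² = 2 + d² − 2cos(α−β) + 2d(sin β − sin α) = 113.405070; p = √p² = 10.649182; φ = atan2(cos α − cos β, d − sin α + sin β) = -0.034649 rad; t = (α − φ) mod 2π = 5.189477 rad, q = (φ − β) mod 2π = 0.613743 rad → L = 1.63·(5.189477 + 10.649182 + 0.613743) = 1.63·16.452401 = 26.817414 m
LSR: p² = d² − 2 + 2cos(α−β) + 2d(sin α + sin β) = 75.564867; p = √p² = 8.692805; φ = atan2(−cos α − cos β, d + sin α + sin β) − atan2(−2, p) = 0.088349 rad; t = (φ − α) mod 2π = 1.216706 rad, q = (φ − β) mod 2π = 0.736741 rad → L = 1.63·(1.216706 + 8.692805 + 0.736741) = 1.63·10.646253 = 17.353392 m
RSL: p² = d² − 2 + 2cos(α−β) − 2d(sin α + sin β) = 137.937861; p = √p² = 11.744695; φ = atan2(cos α + cos β, d − sin α − sin β) − atan2(2, p) = -0.065650 rad; t = (α − φ) mod 2π = 5.220478 rad, q = (β − φ) mod 2π = 5.700444 rad → L = 1.63·(5.220478 + 11.744695 + 5.700444) = 1.63·22.665617 = 36.944955 m
RLR: c = (6 − d² + 2cos(α−β) + 2d(sin α − sin β))/8 = -13.175634, |c| > 1 → infeasible
LRL: c = (6 − d² + 2cos(α−β) − 2d(sin α − sin β))/8 = -11.625196, |c| > 1 → infeasible
Shortest: LSR with L = 17.353392 m ≈ 17.3534 m
Convert LSR to answer units (arcs ×180/π): t = 1.216706·180/π = 69.7121°, p = ρ·p = 1.63·8.692805 = 14.1693 m, q = 0.736741·180/π = 42.2121°, L = 17.3534 m.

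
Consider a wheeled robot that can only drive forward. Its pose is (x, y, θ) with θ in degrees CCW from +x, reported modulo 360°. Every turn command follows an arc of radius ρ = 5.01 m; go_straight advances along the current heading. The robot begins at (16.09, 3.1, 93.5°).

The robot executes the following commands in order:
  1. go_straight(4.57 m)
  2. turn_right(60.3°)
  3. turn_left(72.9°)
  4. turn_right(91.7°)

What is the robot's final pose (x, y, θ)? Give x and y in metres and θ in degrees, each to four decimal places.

(23.7062, 23.9830, 14.4000°)

set_pose: (x, y, θ) = (16.0900, 3.1000, 93.5000°), ρ = 5.01
go_straight(4.57): x += 4.57·cos θ, y += 4.57·sin θ → (15.8110, 7.6615, 93.5000°)
turn_right(60.3°): centre at ρ to the right, rotate −60.3° → (18.0684, 12.1595, 33.2000°)
turn_left(72.9°): centre at ρ to the left, rotate +72.9° → (20.1386, 17.7411, 106.1000°)
turn_right(91.7°): centre at ρ to the right, rotate −91.7° → (23.7062, 23.9830, 14.4000°)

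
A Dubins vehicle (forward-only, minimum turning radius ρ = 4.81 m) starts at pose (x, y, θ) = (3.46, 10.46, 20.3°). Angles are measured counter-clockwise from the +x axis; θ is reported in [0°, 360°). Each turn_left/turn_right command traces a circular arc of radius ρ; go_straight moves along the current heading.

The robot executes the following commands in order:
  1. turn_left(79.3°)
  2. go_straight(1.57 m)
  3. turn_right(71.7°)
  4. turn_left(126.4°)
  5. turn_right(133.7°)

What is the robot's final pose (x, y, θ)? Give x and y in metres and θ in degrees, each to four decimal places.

set_pose: (x, y, θ) = (3.4600, 10.4600, 20.3000°), ρ = 4.81
turn_left(79.3°): centre at ρ to the left, rotate +79.3° → (6.5339, 15.7734, 99.6000°)
go_straight(1.57): x += 1.57·cos θ, y += 1.57·sin θ → (6.2721, 17.3214, 99.6000°)
turn_right(71.7°): centre at ρ to the right, rotate −71.7° → (8.7640, 22.3745, 27.9000°)
turn_left(126.4°): centre at ρ to the left, rotate +126.4° → (8.5991, 30.9596, 154.3000°)
turn_right(133.7°): centre at ρ to the right, rotate −133.7° → (8.9927, 39.7962, 20.6000°)

(8.9927, 39.7962, 20.6000°)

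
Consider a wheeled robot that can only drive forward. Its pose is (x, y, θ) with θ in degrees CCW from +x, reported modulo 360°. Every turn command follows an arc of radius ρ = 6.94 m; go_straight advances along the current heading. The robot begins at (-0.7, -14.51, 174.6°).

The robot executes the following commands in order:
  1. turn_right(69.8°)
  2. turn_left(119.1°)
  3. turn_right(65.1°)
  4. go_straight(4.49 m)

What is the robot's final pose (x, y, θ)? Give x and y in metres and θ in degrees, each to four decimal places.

set_pose: (x, y, θ) = (-0.7000, -14.5100, 174.6000°), ρ = 6.94
turn_right(69.8°): centre at ρ to the right, rotate −69.8° → (-6.7566, -9.3736, 104.8000°)
turn_left(119.1°): centre at ρ to the left, rotate +119.1° → (-18.2786, -6.1458, 223.9000°)
turn_right(65.1°): centre at ρ to the right, rotate −65.1° → (-25.6005, -7.6155, 158.8000°)
go_straight(4.49): x += 4.49·cos θ, y += 4.49·sin θ → (-29.7866, -5.9918, 158.8000°)

(-29.7866, -5.9918, 158.8000°)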